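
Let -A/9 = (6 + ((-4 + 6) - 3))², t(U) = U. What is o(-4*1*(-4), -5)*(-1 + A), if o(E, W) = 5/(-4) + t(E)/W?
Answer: 10057/10 ≈ 1005.7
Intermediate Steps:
o(E, W) = -5/4 + E/W (o(E, W) = 5/(-4) + E/W = 5*(-¼) + E/W = -5/4 + E/W)
A = -225 (A = -9*(6 + ((-4 + 6) - 3))² = -9*(6 + (2 - 3))² = -9*(6 - 1)² = -9*5² = -9*25 = -225)
o(-4*1*(-4), -5)*(-1 + A) = (-5/4 + (-4*1*(-4))/(-5))*(-1 - 225) = (-5/4 - 4*(-4)*(-⅕))*(-226) = (-5/4 + 16*(-⅕))*(-226) = (-5/4 - 16/5)*(-226) = -89/20*(-226) = 10057/10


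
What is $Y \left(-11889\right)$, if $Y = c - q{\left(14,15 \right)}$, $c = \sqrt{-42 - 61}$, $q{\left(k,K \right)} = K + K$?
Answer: $356670 - 11889 i \sqrt{103} \approx 3.5667 \cdot 10^{5} - 1.2066 \cdot 10^{5} i$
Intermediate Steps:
$q{\left(k,K \right)} = 2 K$
$c = i \sqrt{103}$ ($c = \sqrt{-103} = i \sqrt{103} \approx 10.149 i$)
$Y = -30 + i \sqrt{103}$ ($Y = i \sqrt{103} - 2 \cdot 15 = i \sqrt{103} - 30 = -30 + i \sqrt{103} \approx -30.0 + 10.149 i$)
$Y \left(-11889\right) = \left(-30 + i \sqrt{103}\right) \left(-11889\right) = 356670 - 11889 i \sqrt{103}$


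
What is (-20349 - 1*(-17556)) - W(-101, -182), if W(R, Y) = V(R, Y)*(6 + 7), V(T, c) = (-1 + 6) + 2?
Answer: -2884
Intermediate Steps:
V(T, c) = 7 (V(T, c) = 5 + 2 = 7)
W(R, Y) = 91 (W(R, Y) = 7*(6 + 7) = 7*13 = 91)
(-20349 - 1*(-17556)) - W(-101, -182) = (-20349 - 1*(-17556)) - 1*91 = (-20349 + 17556) - 91 = -2793 - 91 = -2884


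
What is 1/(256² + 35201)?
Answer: 1/100737 ≈ 9.9268e-6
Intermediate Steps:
1/(256² + 35201) = 1/(65536 + 35201) = 1/100737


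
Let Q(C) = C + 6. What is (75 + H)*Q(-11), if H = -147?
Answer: 360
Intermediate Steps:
Q(C) = 6 + C
(75 + H)*Q(-11) = (75 - 147)*(6 - 11) = -72*(-5) = 360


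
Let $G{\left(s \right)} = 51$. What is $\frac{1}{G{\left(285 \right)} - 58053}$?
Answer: $- \frac{1}{58002} \approx -1.7241 \cdot 10^{-5}$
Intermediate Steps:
$\frac{1}{G{\left(285 \right)} - 58053} = \frac{1}{51 - 58053} = \frac{1}{-58002} = - \frac{1}{58002}$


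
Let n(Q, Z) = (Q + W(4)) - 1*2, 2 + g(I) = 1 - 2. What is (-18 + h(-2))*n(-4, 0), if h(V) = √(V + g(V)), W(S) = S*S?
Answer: -180 + 10*I*√5 ≈ -180.0 + 22.361*I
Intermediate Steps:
W(S) = S²
g(I) = -3 (g(I) = -2 + (1 - 2) = -2 - 1 = -3)
h(V) = √(-3 + V) (h(V) = √(V - 3) = √(-3 + V))
n(Q, Z) = 14 + Q (n(Q, Z) = (Q + 4²) - 1*2 = (Q + 16) - 2 = (16 + Q) - 2 = 14 + Q)
(-18 + h(-2))*n(-4, 0) = (-18 + √(-3 - 2))*(14 - 4) = (-18 + √(-5))*10 = (-18 + I*√5)*10 = -180 + 10*I*√5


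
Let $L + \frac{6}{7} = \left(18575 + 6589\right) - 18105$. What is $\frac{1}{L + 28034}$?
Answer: $\frac{7}{245645} \approx 2.8496 \cdot 10^{-5}$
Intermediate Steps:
$L = \frac{49407}{7}$ ($L = - \frac{6}{7} + \left(\left(18575 + 6589\right) - 18105\right) = - \frac{6}{7} + \left(25164 - 18105\right) = - \frac{6}{7} + 7059 = \frac{49407}{7} \approx 7058.1$)
$\frac{1}{L + 28034} = \frac{1}{\frac{49407}{7} + 28034} = \frac{1}{\frac{245645}{7}} = \frac{7}{245645}$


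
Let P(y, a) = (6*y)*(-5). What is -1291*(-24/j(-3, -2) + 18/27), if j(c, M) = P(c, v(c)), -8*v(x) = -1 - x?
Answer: -2582/5 ≈ -516.40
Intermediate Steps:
v(x) = ⅛ + x/8 (v(x) = -(-1 - x)/8 = ⅛ + x/8)
P(y, a) = -30*y
j(c, M) = -30*c
-1291*(-24/j(-3, -2) + 18/27) = -1291*(-24/((-30*(-3))) + 18/27) = -1291*(-24/90 + 18*(1/27)) = -1291*(-24*1/90 + ⅔) = -1291*(-4/15 + ⅔) = -1291*⅖ = -2582/5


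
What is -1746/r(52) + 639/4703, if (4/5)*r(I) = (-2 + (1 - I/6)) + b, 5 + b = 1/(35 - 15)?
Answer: 394709427/4124531 ≈ 95.698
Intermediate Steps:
b = -99/20 (b = -5 + 1/(35 - 15) = -5 + 1/20 = -99/20 ≈ -4.9500)
r(I) = -119/16 - 5*I/24 (r(I) = 5*((-2 + (1 - I/6)) - 99/20)/4 = 5*((-1 - I/6) - 99/20)/4 = 5*(-119/20 - I/6)/4 = -119/16 - 5*I/24)
-1746/r(52) + 639/4703 = -1746/(-119/16 - 5/24*52) + 639/4703 = -1746/(-119/16 - 65/6) + 639*(1/4703) = -1746/(-877/48) + 639/4703 = -1746*(-48/877) + 639/4703 = 83808/877 + 639/4703 = 394709427/4124531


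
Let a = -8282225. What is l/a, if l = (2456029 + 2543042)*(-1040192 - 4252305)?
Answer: 539950372863/169025 ≈ 3.1945e+6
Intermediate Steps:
l = -26457568270287 (l = 4999071*(-5292497) = -26457568270287)
l/a = -26457568270287/(-8282225) = -26457568270287*(-1/8282225) = 539950372863/169025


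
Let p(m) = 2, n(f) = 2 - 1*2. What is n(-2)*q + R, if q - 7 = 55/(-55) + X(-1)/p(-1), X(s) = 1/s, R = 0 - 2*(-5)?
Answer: 10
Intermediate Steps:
n(f) = 0 (n(f) = 2 - 2 = 0)
R = 10 (R = 0 + 10 = 10)
q = 11/2 (q = 7 + (55/(-55) + 1/(-1*2)) = 7 + (55*(-1/55) - 1*½) = 7 + (-1 - ½) = 7 - 3/2 = 11/2 ≈ 5.5000)
n(-2)*q + R = 0*(11/2) + 10 = 0 + 10 = 10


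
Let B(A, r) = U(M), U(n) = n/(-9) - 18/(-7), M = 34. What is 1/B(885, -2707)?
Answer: -63/76 ≈ -0.82895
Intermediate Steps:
U(n) = 18/7 - n/9 (U(n) = n*(-⅑) - 18*(-⅐) = -n/9 + 18/7 = 18/7 - n/9)
B(A, r) = -76/63 (B(A, r) = 18/7 - ⅑*34 = 18/7 - 34/9 = -76/63)
1/B(885, -2707) = 1/(-76/63) = -63/76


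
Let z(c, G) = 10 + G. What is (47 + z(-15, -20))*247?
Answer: 9139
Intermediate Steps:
(47 + z(-15, -20))*247 = (47 + (10 - 20))*247 = (47 - 10)*247 = 37*247 = 9139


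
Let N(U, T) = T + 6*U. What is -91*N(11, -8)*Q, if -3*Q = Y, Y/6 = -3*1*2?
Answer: -63336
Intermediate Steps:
Y = -36 (Y = 6*(-3*1*2) = 6*(-3*2) = 6*(-6) = -36)
Q = 12 (Q = -1/3*(-36) = 12)
-91*N(11, -8)*Q = -91*(-8 + 6*11)*12 = -91*(-8 + 66)*12 = -91*58*12 = -5278*12 = -1*63336 = -63336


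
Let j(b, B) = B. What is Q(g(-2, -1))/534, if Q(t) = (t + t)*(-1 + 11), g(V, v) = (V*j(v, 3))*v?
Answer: 20/89 ≈ 0.22472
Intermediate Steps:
g(V, v) = 3*V*v (g(V, v) = (V*3)*v = (3*V)*v = 3*V*v)
Q(t) = 20*t (Q(t) = (2*t)*10 = 20*t)
Q(g(-2, -1))/534 = (20*(3*(-2)*(-1)))/534 = (20*6)*(1/534) = 120*(1/534) = 20/89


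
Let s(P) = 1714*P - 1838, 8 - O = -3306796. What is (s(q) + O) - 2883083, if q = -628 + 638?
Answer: 439023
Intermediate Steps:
O = 3306804 (O = 8 - 1*(-3306796) = 8 + 3306796 = 3306804)
q = 10
s(P) = -1838 + 1714*P
(s(q) + O) - 2883083 = ((-1838 + 1714*10) + 3306804) - 2883083 = ((-1838 + 17140) + 3306804) - 2883083 = (15302 + 3306804) - 2883083 = 3322106 - 2883083 = 439023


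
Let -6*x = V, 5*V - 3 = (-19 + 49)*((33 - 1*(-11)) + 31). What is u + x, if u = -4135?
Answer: -42101/10 ≈ -4210.1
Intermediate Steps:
V = 2253/5 (V = 3/5 + ((-19 + 49)*((33 - 1*(-11)) + 31))/5 = 3/5 + (30*((33 + 11) + 31))/5 = 3/5 + (30*(44 + 31))/5 = 3/5 + (30*75)/5 = 3/5 + (1/5)*2250 = 3/5 + 450 = 2253/5 ≈ 450.60)
x = -751/10 (x = -1/6*2253/5 = -751/10 ≈ -75.100)
u + x = -4135 - 751/10 = -42101/10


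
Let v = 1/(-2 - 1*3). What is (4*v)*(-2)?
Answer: 8/5 ≈ 1.6000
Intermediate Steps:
v = -⅕ (v = 1/(-2 - 3) = 1/(-5) = -⅕ ≈ -0.20000)
(4*v)*(-2) = (4*(-⅕))*(-2) = -⅘*(-2) = 8/5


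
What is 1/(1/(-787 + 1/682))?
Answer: -536733/682 ≈ -787.00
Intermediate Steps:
1/(1/(-787 + 1/682)) = 1/(1/(-536733/682)) = 1/(-682/536733) = -536733/682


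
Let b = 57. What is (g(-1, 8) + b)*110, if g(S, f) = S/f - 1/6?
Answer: 74855/12 ≈ 6237.9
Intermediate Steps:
g(S, f) = -1/6 + S/f (g(S, f) = S/f - 1*1/6 = S/f - 1/6 = -1/6 + S/f)
(g(-1, 8) + b)*110 = ((-1 - 1/6*8)/8 + 57)*110 = ((-1 - 4/3)/8 + 57)*110 = ((1/8)*(-7/3) + 57)*110 = (-7/24 + 57)*110 = (1361/24)*110 = 74855/12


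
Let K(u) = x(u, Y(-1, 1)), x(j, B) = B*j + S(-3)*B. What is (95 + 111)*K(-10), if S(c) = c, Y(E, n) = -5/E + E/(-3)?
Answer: -42848/3 ≈ -14283.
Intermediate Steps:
Y(E, n) = -5/E - E/3 (Y(E, n) = -5/E + E*(-⅓) = -5/E - E/3)
x(j, B) = -3*B + B*j (x(j, B) = B*j - 3*B = -3*B + B*j)
K(u) = -16 + 16*u/3 (K(u) = (-5/(-1) - ⅓*(-1))*(-3 + u) = (-5*(-1) + ⅓)*(-3 + u) = (5 + ⅓)*(-3 + u) = 16*(-3 + u)/3 = -16 + 16*u/3)
(95 + 111)*K(-10) = (95 + 111)*(-16 + (16/3)*(-10)) = 206*(-16 - 160/3) = 206*(-208/3) = -42848/3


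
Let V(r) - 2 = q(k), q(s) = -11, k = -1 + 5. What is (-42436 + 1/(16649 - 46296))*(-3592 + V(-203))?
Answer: 4530418434893/29647 ≈ 1.5281e+8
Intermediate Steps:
k = 4
V(r) = -9 (V(r) = 2 - 11 = -9)
(-42436 + 1/(16649 - 46296))*(-3592 + V(-203)) = (-42436 + 1/(16649 - 46296))*(-3592 - 9) = (-42436 + 1/(-29647))*(-3601) = (-42436 - 1/29647)*(-3601) = -1258100093/29647*(-3601) = 4530418434893/29647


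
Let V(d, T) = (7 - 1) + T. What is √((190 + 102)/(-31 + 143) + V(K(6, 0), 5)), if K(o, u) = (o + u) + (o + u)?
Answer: √2667/14 ≈ 3.6888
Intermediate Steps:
K(o, u) = 2*o + 2*u
V(d, T) = 6 + T
√((190 + 102)/(-31 + 143) + V(K(6, 0), 5)) = √((190 + 102)/(-31 + 143) + (6 + 5)) = √(292/112 + 11) = √(292*(1/112) + 11) = √(73/28 + 11) = √(381/28) = √2667/14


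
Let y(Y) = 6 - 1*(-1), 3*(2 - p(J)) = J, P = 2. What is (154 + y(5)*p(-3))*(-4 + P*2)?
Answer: 0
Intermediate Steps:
p(J) = 2 - J/3
y(Y) = 7 (y(Y) = 6 + 1 = 7)
(154 + y(5)*p(-3))*(-4 + P*2) = (154 + 7*(2 - ⅓*(-3)))*(-4 + 2*2) = (154 + 7*(2 + 1))*(-4 + 4) = (154 + 7*3)*0 = (154 + 21)*0 = 175*0 = 0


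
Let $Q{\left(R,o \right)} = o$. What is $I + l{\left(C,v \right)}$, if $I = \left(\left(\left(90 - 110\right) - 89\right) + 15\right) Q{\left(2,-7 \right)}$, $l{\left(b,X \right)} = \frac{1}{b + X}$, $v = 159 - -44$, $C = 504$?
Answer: $\frac{465207}{707} \approx 658.0$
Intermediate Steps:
$v = 203$ ($v = 159 + 44 = 203$)
$l{\left(b,X \right)} = \frac{1}{X + b}$
$I = 658$ ($I = \left(\left(\left(90 - 110\right) - 89\right) + 15\right) \left(-7\right) = \left(\left(-20 - 89\right) + 15\right) \left(-7\right) = \left(-109 + 15\right) \left(-7\right) = \left(-94\right) \left(-7\right) = 658$)
$I + l{\left(C,v \right)} = 658 + \frac{1}{203 + 504} = 658 + \frac{1}{707} = \frac{465207}{707}$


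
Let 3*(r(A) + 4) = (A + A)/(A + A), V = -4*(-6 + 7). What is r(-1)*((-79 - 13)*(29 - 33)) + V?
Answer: -4060/3 ≈ -1353.3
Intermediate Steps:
V = -4 (V = -4*1 = -4)
r(A) = -11/3 (r(A) = -4 + ((A + A)/(A + A))/3 = -4 + ((2*A)/((2*A)))/3 = -4 + ((2*A)*(1/(2*A)))/3 = -4 + (⅓)*1 = -4 + ⅓ = -11/3)
r(-1)*((-79 - 13)*(29 - 33)) + V = -11*(-79 - 13)*(29 - 33)/3 - 4 = -(-1012)*(-4)/3 - 4 = -11/3*368 - 4 = -4048/3 - 4 = -4060/3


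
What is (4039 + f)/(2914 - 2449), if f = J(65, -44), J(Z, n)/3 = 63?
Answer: 4228/465 ≈ 9.0925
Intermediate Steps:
J(Z, n) = 189 (J(Z, n) = 3*63 = 189)
f = 189
(4039 + f)/(2914 - 2449) = (4039 + 189)/(2914 - 2449) = 4228/465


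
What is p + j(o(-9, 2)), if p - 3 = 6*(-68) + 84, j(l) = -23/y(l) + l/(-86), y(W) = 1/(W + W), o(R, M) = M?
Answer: -17760/43 ≈ -413.02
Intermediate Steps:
y(W) = 1/(2*W)
j(l) = -3957*l/86 (j(l) = -23*2*l + l/(-86) = -46*l + l*(-1/86) = -46*l - l/86 = -3957*l/86)
p = -321 (p = 3 + (6*(-68) + 84) = 3 + (-408 + 84) = 3 - 324 = -321)
p + j(o(-9, 2)) = -321 - 3957/86*2 = -321 - 3957/43 = -17760/43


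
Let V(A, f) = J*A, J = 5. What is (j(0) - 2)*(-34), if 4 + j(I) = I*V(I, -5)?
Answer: 204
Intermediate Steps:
V(A, f) = 5*A
j(I) = -4 + 5*I**2 (j(I) = -4 + I*(5*I) = -4 + 5*I**2)
(j(0) - 2)*(-34) = ((-4 + 5*0**2) - 2)*(-34) = ((-4 + 5*0) - 2)*(-34) = ((-4 + 0) - 2)*(-34) = (-4 - 2)*(-34) = -6*(-34) = 204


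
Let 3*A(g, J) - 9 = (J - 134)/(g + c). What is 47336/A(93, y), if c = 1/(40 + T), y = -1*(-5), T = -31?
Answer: 39667568/2127 ≈ 18650.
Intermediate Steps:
y = 5
c = ⅑ (c = 1/(40 - 31) = 1/9 = ⅑ ≈ 0.11111)
A(g, J) = 3 + (-134 + J)/(3*(⅑ + g)) (A(g, J) = 3 + ((J - 134)/(g + ⅑))/3 = 3 + ((-134 + J)/(⅑ + g))/3 = 3 + (-134 + J)/(3*(⅑ + g)))
47336/A(93, y) = 47336/((3*(-133 + 5 + 9*93)/(1 + 9*93))) = 47336/((3*(-133 + 5 + 837)/(1 + 837))) = 47336/((3*709/838)) = 47336/((3*(1/838)*709)) = 47336/(2127/838) = 47336*(838/2127) = 39667568/2127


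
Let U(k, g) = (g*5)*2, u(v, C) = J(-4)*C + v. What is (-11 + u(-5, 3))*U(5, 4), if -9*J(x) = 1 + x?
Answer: -600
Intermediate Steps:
J(x) = -⅑ - x/9 (J(x) = -(1 + x)/9 = -⅑ - x/9)
u(v, C) = v + C/3 (u(v, C) = (-⅑ - ⅑*(-4))*C + v = (-⅑ + 4/9)*C + v = C/3 + v = v + C/3)
U(k, g) = 10*g (U(k, g) = (5*g)*2 = 10*g)
(-11 + u(-5, 3))*U(5, 4) = (-11 + (-5 + (⅓)*3))*(10*4) = (-11 + (-5 + 1))*40 = (-11 - 4)*40 = -15*40 = -600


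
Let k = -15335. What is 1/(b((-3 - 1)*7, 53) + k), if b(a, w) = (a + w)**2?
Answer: -1/14710 ≈ -6.7981e-5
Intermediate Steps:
1/(b((-3 - 1)*7, 53) + k) = 1/(((-3 - 1)*7 + 53)**2 - 15335) = 1/((-4*7 + 53)**2 - 15335) = 1/((-28 + 53)**2 - 15335) = 1/(25**2 - 15335) = 1/(625 - 15335) = 1/(-14710) = -1/14710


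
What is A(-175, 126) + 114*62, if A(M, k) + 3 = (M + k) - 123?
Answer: 6893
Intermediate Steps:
A(M, k) = -126 + M + k (A(M, k) = -3 + ((M + k) - 123) = -3 + (-123 + M + k) = -126 + M + k)
A(-175, 126) + 114*62 = (-126 - 175 + 126) + 114*62 = -175 + 7068 = 6893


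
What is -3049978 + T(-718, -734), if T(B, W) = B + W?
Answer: -3051430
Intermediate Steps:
-3049978 + T(-718, -734) = -3049978 + (-718 - 734) = -3049978 - 1452 = -3051430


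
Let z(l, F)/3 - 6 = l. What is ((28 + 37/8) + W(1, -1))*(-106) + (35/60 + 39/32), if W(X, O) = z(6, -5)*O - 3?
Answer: 65045/96 ≈ 677.55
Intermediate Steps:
z(l, F) = 18 + 3*l
W(X, O) = -3 + 36*O (W(X, O) = (18 + 3*6)*O - 3 = (18 + 18)*O - 3 = 36*O - 3 = -3 + 36*O)
((28 + 37/8) + W(1, -1))*(-106) + (35/60 + 39/32) = ((28 + 37/8) + (-3 + 36*(-1)))*(-106) + (35/60 + 39/32) = ((28 + 37*(⅛)) + (-3 - 36))*(-106) + (35*(1/60) + 39*(1/32)) = ((28 + 37/8) - 39)*(-106) + (7/12 + 39/32) = (261/8 - 39)*(-106) + 173/96 = -51/8*(-106) + 173/96 = 2703/4 + 173/96 = 65045/96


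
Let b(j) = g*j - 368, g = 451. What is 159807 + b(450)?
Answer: 362389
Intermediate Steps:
b(j) = -368 + 451*j (b(j) = 451*j - 368 = -368 + 451*j)
159807 + b(450) = 159807 + (-368 + 451*450) = 159807 + (-368 + 202950) = 159807 + 202582 = 362389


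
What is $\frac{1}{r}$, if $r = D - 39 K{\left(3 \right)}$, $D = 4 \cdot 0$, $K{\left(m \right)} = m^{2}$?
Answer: $- \frac{1}{351} \approx -0.002849$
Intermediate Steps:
$D = 0$
$r = -351$ ($r = 0 - 39 \cdot 3^{2} = 0 - 351 = -351$)
$\frac{1}{r} = \frac{1}{-351} = - \frac{1}{351}$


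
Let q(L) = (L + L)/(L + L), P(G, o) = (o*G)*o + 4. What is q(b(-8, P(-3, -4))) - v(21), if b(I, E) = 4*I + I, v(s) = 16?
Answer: -15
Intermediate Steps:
P(G, o) = 4 + G*o² (P(G, o) = (G*o)*o + 4 = G*o² + 4 = 4 + G*o²)
b(I, E) = 5*I
q(L) = 1 (q(L) = (2*L)/((2*L)) = (2*L)*(1/(2*L)) = 1)
q(b(-8, P(-3, -4))) - v(21) = 1 - 1*16 = 1 - 16 = -15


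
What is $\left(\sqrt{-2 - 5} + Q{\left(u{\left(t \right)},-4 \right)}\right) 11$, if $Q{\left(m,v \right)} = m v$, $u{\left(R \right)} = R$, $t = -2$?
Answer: $88 + 11 i \sqrt{7} \approx 88.0 + 29.103 i$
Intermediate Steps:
$\left(\sqrt{-2 - 5} + Q{\left(u{\left(t \right)},-4 \right)}\right) 11 = \left(\sqrt{-2 - 5} - -8\right) 11 = \left(\sqrt{-7} + 8\right) 11 = \left(i \sqrt{7} + 8\right) 11 = \left(8 + i \sqrt{7}\right) 11 = 88 + 11 i \sqrt{7}$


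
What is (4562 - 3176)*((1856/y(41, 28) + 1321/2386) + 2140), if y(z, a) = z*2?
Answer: 146649894237/48913 ≈ 2.9982e+6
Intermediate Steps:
y(z, a) = 2*z
(4562 - 3176)*((1856/y(41, 28) + 1321/2386) + 2140) = (4562 - 3176)*((1856/((2*41)) + 1321/2386) + 2140) = 1386*((1856/82 + 1321*(1/2386)) + 2140) = 1386*((1856*(1/82) + 1321/2386) + 2140) = 1386*((928/41 + 1321/2386) + 2140) = 1386*(2268369/97826 + 2140) = 1386*(211616009/97826) = 146649894237/48913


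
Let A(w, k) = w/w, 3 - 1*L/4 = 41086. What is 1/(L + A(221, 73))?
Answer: -1/164331 ≈ -6.0853e-6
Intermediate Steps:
L = -164332 (L = 12 - 4*41086 = 12 - 164344 = -164332)
A(w, k) = 1
1/(L + A(221, 73)) = 1/(-164332 + 1) = 1/(-164331) = -1/164331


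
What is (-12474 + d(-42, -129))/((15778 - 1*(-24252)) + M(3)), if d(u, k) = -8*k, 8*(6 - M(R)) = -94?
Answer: -15256/53397 ≈ -0.28571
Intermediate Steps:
M(R) = 71/4 (M(R) = 6 - ⅛*(-94) = 6 + 47/4 = 71/4)
(-12474 + d(-42, -129))/((15778 - 1*(-24252)) + M(3)) = (-12474 - 8*(-129))/((15778 - 1*(-24252)) + 71/4) = (-12474 + 1032)/((15778 + 24252) + 71/4) = -11442/(40030 + 71/4) = -11442/160191/4 = -11442*4/160191 = -15256/53397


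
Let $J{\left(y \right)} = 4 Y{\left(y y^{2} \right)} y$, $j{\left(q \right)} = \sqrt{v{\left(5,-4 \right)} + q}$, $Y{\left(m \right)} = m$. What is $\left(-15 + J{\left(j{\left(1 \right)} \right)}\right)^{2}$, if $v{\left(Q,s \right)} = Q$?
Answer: $16641$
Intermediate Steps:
$j{\left(q \right)} = \sqrt{5 + q}$
$J{\left(y \right)} = 4 y^{4}$ ($J{\left(y \right)} = 4 y y^{2} y = 4 y^{3} y = 4 y^{4}$)
$\left(-15 + J{\left(j{\left(1 \right)} \right)}\right)^{2} = \left(-15 + 4 \left(\sqrt{5 + 1}\right)^{4}\right)^{2} = \left(-15 + 4 \left(\sqrt{6}\right)^{4}\right)^{2} = \left(-15 + 4 \cdot 36\right)^{2} = \left(-15 + 144\right)^{2} = 129^{2} = 16641$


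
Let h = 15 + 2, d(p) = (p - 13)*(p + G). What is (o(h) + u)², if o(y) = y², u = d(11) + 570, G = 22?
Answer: 628849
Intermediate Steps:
d(p) = (-13 + p)*(22 + p) (d(p) = (p - 13)*(p + 22) = (-13 + p)*(22 + p))
u = 504 (u = (-286 + 11² + 9*11) + 570 = (-286 + 121 + 99) + 570 = -66 + 570 = 504)
h = 17
(o(h) + u)² = (17² + 504)² = (289 + 504)² = 793² = 628849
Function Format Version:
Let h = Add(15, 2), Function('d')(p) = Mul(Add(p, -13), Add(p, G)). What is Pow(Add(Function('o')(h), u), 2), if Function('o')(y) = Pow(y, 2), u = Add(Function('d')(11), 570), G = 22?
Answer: 628849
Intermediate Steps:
Function('d')(p) = Mul(Add(-13, p), Add(22, p)) (Function('d')(p) = Mul(Add(p, -13), Add(p, 22)) = Mul(Add(-13, p), Add(22, p)))
u = 504 (u = Add(Add(-286, Pow(11, 2), Mul(9, 11)), 570) = Add(Add(-286, 121, 99), 570) = Add(-66, 570) = 504)
h = 17
Pow(Add(Function('o')(h), u), 2) = Pow(Add(Pow(17, 2), 504), 2) = Pow(Add(289, 504), 2) = Pow(793, 2) = 628849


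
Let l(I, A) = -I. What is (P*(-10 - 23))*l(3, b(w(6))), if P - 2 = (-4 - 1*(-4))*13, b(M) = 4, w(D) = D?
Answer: 198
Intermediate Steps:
P = 2 (P = 2 + (-4 - 1*(-4))*13 = 2 + (-4 + 4)*13 = 2 + 0*13 = 2 + 0 = 2)
(P*(-10 - 23))*l(3, b(w(6))) = (2*(-10 - 23))*(-1*3) = (2*(-33))*(-3) = -66*(-3) = 198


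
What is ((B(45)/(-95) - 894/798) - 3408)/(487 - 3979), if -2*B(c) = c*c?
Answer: 903991/928872 ≈ 0.97321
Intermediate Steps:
B(c) = -c²/2 (B(c) = -c*c/2 = -c²/2)
((B(45)/(-95) - 894/798) - 3408)/(487 - 3979) = ((-½*45²/(-95) - 894/798) - 3408)/(487 - 3979) = ((-½*2025*(-1/95) - 894*1/798) - 3408)/(-3492) = ((-2025/2*(-1/95) - 149/133) - 3408)*(-1/3492) = ((405/38 - 149/133) - 3408)*(-1/3492) = (2537/266 - 3408)*(-1/3492) = -903991/266*(-1/3492) = 903991/928872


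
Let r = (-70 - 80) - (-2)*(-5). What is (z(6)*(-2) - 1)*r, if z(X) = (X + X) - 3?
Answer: 3040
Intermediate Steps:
z(X) = -3 + 2*X (z(X) = 2*X - 3 = -3 + 2*X)
r = -160 (r = -150 - 1*10 = -150 - 10 = -160)
(z(6)*(-2) - 1)*r = ((-3 + 2*6)*(-2) - 1)*(-160) = ((-3 + 12)*(-2) - 1)*(-160) = (9*(-2) - 1)*(-160) = (-18 - 1)*(-160) = -19*(-160) = 3040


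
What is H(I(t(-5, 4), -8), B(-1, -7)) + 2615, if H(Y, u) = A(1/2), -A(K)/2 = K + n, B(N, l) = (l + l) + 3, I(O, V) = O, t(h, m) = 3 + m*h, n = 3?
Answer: 2608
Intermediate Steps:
t(h, m) = 3 + h*m
B(N, l) = 3 + 2*l (B(N, l) = 2*l + 3 = 3 + 2*l)
A(K) = -6 - 2*K (A(K) = -2*(K + 3) = -2*(3 + K) = -6 - 2*K)
H(Y, u) = -7 (H(Y, u) = -6 - 2/2 = -6 - 2*½ = -6 - 1 = -7)
H(I(t(-5, 4), -8), B(-1, -7)) + 2615 = -7 + 2615 = 2608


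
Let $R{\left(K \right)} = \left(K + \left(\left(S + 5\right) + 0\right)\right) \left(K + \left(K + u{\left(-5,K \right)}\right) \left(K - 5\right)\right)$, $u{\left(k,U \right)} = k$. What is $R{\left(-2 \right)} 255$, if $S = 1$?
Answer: $47940$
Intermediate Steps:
$R{\left(K \right)} = \left(6 + K\right) \left(K + \left(-5 + K\right)^{2}\right)$ ($R{\left(K \right)} = \left(K + \left(\left(1 + 5\right) + 0\right)\right) \left(K + \left(K - 5\right) \left(K - 5\right)\right) = \left(K + \left(6 + 0\right)\right) \left(K + \left(-5 + K\right) \left(-5 + K\right)\right) = \left(K + 6\right) \left(K + \left(-5 + K\right)^{2}\right) = \left(6 + K\right) \left(K + \left(-5 + K\right)^{2}\right)$)
$R{\left(-2 \right)} 255 = \left(150 + \left(-2\right)^{3} - -58 - 3 \left(-2\right)^{2}\right) 255 = \left(150 - 8 + 58 - 12\right) 255 = 188 \cdot 255 = 47940$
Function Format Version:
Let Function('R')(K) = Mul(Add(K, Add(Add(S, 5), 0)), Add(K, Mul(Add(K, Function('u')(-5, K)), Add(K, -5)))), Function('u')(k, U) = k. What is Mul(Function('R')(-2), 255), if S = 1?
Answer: 47940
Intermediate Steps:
Function('R')(K) = Mul(Add(6, K), Add(K, Pow(Add(-5, K), 2))) (Function('R')(K) = Mul(Add(K, Add(Add(1, 5), 0)), Add(K, Mul(Add(K, -5), Add(K, -5)))) = Mul(Add(K, Add(6, 0)), Add(K, Mul(Add(-5, K), Add(-5, K)))) = Mul(Add(K, 6), Add(K, Pow(Add(-5, K), 2))) = Mul(Add(6, K), Add(K, Pow(Add(-5, K), 2))))
Mul(Function('R')(-2), 255) = Mul(Add(150, Pow(-2, 3), Mul(-29, -2), Mul(-3, Pow(-2, 2))), 255) = Mul(Add(150, -8, 58, Mul(-3, 4)), 255) = Mul(Add(150, -8, 58, -12), 255) = Mul(188, 255) = 47940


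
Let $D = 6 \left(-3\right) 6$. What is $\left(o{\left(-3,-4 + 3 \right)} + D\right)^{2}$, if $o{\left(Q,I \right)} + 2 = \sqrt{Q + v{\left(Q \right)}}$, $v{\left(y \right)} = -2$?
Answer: $\left(110 - i \sqrt{5}\right)^{2} \approx 12095.0 - 491.93 i$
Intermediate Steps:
$o{\left(Q,I \right)} = -2 + \sqrt{-2 + Q}$ ($o{\left(Q,I \right)} = -2 + \sqrt{Q - 2} = -2 + \sqrt{-2 + Q}$)
$D = -108$ ($D = \left(-18\right) 6 = -108$)
$\left(o{\left(-3,-4 + 3 \right)} + D\right)^{2} = \left(\left(-2 + \sqrt{-2 - 3}\right) - 108\right)^{2} = \left(\left(-2 + \sqrt{-5}\right) - 108\right)^{2} = \left(\left(-2 + i \sqrt{5}\right) - 108\right)^{2} = \left(-110 + i \sqrt{5}\right)^{2}$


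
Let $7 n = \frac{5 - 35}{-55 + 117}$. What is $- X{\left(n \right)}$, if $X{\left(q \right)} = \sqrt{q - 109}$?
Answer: $- \frac{2 i \sqrt{1283989}}{217} \approx - 10.444 i$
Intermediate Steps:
$n = - \frac{15}{217}$ ($n = \frac{\left(5 - 35\right) \frac{1}{-55 + 117}}{7} = \frac{\left(5 - 35\right) \frac{1}{62}}{7} = \frac{\left(-30\right) \frac{1}{62}}{7} = \frac{1}{7} \left(- \frac{15}{31}\right) = - \frac{15}{217} \approx -0.069124$)
$X{\left(q \right)} = \sqrt{-109 + q}$
$- X{\left(n \right)} = - \sqrt{-109 - \frac{15}{217}} = - \sqrt{- \frac{23668}{217}} = - \frac{2 i \sqrt{1283989}}{217}$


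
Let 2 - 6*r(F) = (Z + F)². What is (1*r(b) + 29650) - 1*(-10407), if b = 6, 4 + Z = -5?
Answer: 240335/6 ≈ 40056.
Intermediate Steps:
Z = -9 (Z = -4 - 5 = -9)
r(F) = ⅓ - (-9 + F)²/6
(1*r(b) + 29650) - 1*(-10407) = (1*(⅓ - (-9 + 6)²/6) + 29650) - 1*(-10407) = (1*(⅓ - ⅙*(-3)²) + 29650) + 10407 = (1*(⅓ - ⅙*9) + 29650) + 10407 = (1*(⅓ - 3/2) + 29650) + 10407 = (1*(-7/6) + 29650) + 10407 = (-7/6 + 29650) + 10407 = 177893/6 + 10407 = 240335/6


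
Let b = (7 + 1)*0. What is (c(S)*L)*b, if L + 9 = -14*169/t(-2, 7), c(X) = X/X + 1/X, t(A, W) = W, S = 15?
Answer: 0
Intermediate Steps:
b = 0 (b = 8*0 = 0)
c(X) = 1 + 1/X
L = -347 (L = -9 - 14/(7/169) = -9 - 14/(7*(1/169)) = -9 - 14/7/169 = -9 - 14*169/7 = -9 - 338 = -347)
(c(S)*L)*b = (((1 + 15)/15)*(-347))*0 = (((1/15)*16)*(-347))*0 = ((16/15)*(-347))*0 = -5552/15*0 = 0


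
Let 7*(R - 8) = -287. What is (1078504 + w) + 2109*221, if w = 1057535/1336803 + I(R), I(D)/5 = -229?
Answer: 2063286974279/1336803 ≈ 1.5434e+6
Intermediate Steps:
R = -33 (R = 8 + (1/7)*(-287) = 8 - 41 = -33)
I(D) = -1145 (I(D) = 5*(-229) = -1145)
w = -1529581900/1336803 (w = 1057535/1336803 - 1145 = -1529581900/1336803 ≈ -1144.2)
(1078504 + w) + 2109*221 = (1078504 - 1529581900/1336803) + 2109*221 = 1440217800812/1336803 + 466089 = 2063286974279/1336803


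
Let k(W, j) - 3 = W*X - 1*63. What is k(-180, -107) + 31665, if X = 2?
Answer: 31245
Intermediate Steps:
k(W, j) = -60 + 2*W (k(W, j) = 3 + (W*2 - 1*63) = 3 + (2*W - 63) = 3 + (-63 + 2*W) = -60 + 2*W)
k(-180, -107) + 31665 = (-60 + 2*(-180)) + 31665 = (-60 - 360) + 31665 = -420 + 31665 = 31245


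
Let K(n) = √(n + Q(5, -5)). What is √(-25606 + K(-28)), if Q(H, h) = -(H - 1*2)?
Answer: √(-25606 + I*√31) ≈ 0.017 + 160.02*I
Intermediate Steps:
Q(H, h) = 2 - H (Q(H, h) = -(H - 2) = -(-2 + H) = 2 - H)
K(n) = √(-3 + n) (K(n) = √(n + (2 - 1*5)) = √(n + (2 - 5)) = √(n - 3) = √(-3 + n))
√(-25606 + K(-28)) = √(-25606 + √(-3 - 28)) = √(-25606 + √(-31)) = √(-25606 + I*√31)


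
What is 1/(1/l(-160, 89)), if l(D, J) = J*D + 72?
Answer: -14168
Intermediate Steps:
l(D, J) = 72 + D*J (l(D, J) = D*J + 72 = 72 + D*J)
1/(1/l(-160, 89)) = 1/(1/(72 - 160*89)) = 1/(1/(72 - 14240)) = 1/(1/(-14168)) = 1/(-1/14168) = -14168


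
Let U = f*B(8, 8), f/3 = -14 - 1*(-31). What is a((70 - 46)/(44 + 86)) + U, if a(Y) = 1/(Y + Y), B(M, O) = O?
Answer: 9857/24 ≈ 410.71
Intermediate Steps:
f = 51 (f = 3*(-14 - 1*(-31)) = 3*(-14 + 31) = 3*17 = 51)
U = 408 (U = 51*8 = 408)
a(Y) = 1/(2*Y)
a((70 - 46)/(44 + 86)) + U = 1/(2*(((70 - 46)/(44 + 86)))) + 408 = 1/(2*((24/130))) + 408 = 1/(2*((24*(1/130)))) + 408 = 1/(2*(12/65)) + 408 = (½)*(65/12) + 408 = 65/24 + 408 = 9857/24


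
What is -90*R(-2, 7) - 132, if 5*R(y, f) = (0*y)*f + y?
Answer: -96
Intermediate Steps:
R(y, f) = y/5 (R(y, f) = ((0*y)*f + y)/5 = (0*f + y)/5 = (0 + y)/5 = y/5)
-90*R(-2, 7) - 132 = -18*(-2) - 132 = -90*(-⅖) - 132 = 36 - 132 = -96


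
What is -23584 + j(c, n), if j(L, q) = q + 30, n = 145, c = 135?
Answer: -23409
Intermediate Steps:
j(L, q) = 30 + q
-23584 + j(c, n) = -23584 + (30 + 145) = -23584 + 175 = -23409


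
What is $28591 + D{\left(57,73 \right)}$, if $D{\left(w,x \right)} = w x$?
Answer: $32752$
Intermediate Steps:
$28591 + D{\left(57,73 \right)} = 28591 + 57 \cdot 73 = 28591 + 4161 = 32752$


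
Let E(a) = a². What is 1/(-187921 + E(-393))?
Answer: -1/33472 ≈ -2.9876e-5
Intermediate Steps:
1/(-187921 + E(-393)) = 1/(-187921 + (-393)²) = 1/(-187921 + 154449) = 1/(-33472) = -1/33472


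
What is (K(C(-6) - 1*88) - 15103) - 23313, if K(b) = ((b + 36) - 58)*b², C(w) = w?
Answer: -1063392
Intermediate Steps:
K(b) = b²*(-22 + b) (K(b) = ((36 + b) - 58)*b² = (-22 + b)*b² = b²*(-22 + b))
(K(C(-6) - 1*88) - 15103) - 23313 = ((-6 - 1*88)²*(-22 + (-6 - 1*88)) - 15103) - 23313 = ((-6 - 88)²*(-22 + (-6 - 88)) - 15103) - 23313 = ((-94)²*(-22 - 94) - 15103) - 23313 = (8836*(-116) - 15103) - 23313 = (-1024976 - 15103) - 23313 = -1040079 - 23313 = -1063392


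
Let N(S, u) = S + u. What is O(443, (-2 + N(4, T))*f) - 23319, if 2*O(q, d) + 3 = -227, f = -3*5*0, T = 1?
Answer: -23434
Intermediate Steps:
f = 0 (f = -15*0 = 0)
O(q, d) = -115 (O(q, d) = -3/2 + (1/2)*(-227) = -3/2 - 227/2 = -115)
O(443, (-2 + N(4, T))*f) - 23319 = -115 - 23319 = -23434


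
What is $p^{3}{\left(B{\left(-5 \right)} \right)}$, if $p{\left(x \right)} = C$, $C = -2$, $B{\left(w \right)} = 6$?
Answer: $-8$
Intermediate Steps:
$p{\left(x \right)} = -2$
$p^{3}{\left(B{\left(-5 \right)} \right)} = \left(-2\right)^{3} = -8$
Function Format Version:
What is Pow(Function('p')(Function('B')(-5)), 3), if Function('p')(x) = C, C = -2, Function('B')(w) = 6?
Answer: -8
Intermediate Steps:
Function('p')(x) = -2
Pow(Function('p')(Function('B')(-5)), 3) = Pow(-2, 3) = -8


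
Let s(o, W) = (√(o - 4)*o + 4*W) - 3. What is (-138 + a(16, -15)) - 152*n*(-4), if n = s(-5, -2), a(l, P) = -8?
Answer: -6834 - 9120*I ≈ -6834.0 - 9120.0*I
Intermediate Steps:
s(o, W) = -3 + 4*W + o*√(-4 + o) (s(o, W) = (√(-4 + o)*o + 4*W) - 3 = (o*√(-4 + o) + 4*W) - 3 = (4*W + o*√(-4 + o)) - 3 = -3 + 4*W + o*√(-4 + o))
n = -11 - 15*I (n = -3 + 4*(-2) - 5*√(-4 - 5) = -3 - 8 - 15*I = -11 - 15*I ≈ -11.0 - 15.0*I)
(-138 + a(16, -15)) - 152*n*(-4) = (-138 - 8) - 152*(-11 - 15*I)*(-4) = -146 - 152*(44 + 60*I) = -146 + (-6688 - 9120*I) = -6834 - 9120*I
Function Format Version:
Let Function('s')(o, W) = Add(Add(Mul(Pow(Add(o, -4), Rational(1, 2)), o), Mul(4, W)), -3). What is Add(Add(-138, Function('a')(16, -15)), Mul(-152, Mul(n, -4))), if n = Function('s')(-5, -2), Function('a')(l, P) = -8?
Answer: Add(-6834, Mul(-9120, I)) ≈ Add(-6834.0, Mul(-9120.0, I))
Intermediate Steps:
Function('s')(o, W) = Add(-3, Mul(4, W), Mul(o, Pow(Add(-4, o), Rational(1, 2)))) (Function('s')(o, W) = Add(Add(Mul(Pow(Add(-4, o), Rational(1, 2)), o), Mul(4, W)), -3) = Add(Add(Mul(o, Pow(Add(-4, o), Rational(1, 2))), Mul(4, W)), -3) = Add(Add(Mul(4, W), Mul(o, Pow(Add(-4, o), Rational(1, 2)))), -3) = Add(-3, Mul(4, W), Mul(o, Pow(Add(-4, o), Rational(1, 2)))))
n = Add(-11, Mul(-15, I)) (n = Add(-3, Mul(4, -2), Mul(-5, Pow(Add(-4, -5), Rational(1, 2)))) = Add(-3, -8, Mul(-5, Pow(-9, Rational(1, 2)))) = Add(-3, -8, Mul(-5, Mul(3, I))) = Add(-3, -8, Mul(-15, I)) = Add(-11, Mul(-15, I)) ≈ Add(-11.000, Mul(-15.000, I)))
Add(Add(-138, Function('a')(16, -15)), Mul(-152, Mul(n, -4))) = Add(Add(-138, -8), Mul(-152, Mul(Add(-11, Mul(-15, I)), -4))) = Add(-146, Mul(-152, Add(44, Mul(60, I)))) = Add(-146, Add(-6688, Mul(-9120, I))) = Add(-6834, Mul(-9120, I))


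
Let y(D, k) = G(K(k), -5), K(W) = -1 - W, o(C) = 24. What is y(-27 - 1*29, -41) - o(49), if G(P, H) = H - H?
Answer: -24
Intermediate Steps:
G(P, H) = 0
y(D, k) = 0
y(-27 - 1*29, -41) - o(49) = 0 - 1*24 = 0 - 24 = -24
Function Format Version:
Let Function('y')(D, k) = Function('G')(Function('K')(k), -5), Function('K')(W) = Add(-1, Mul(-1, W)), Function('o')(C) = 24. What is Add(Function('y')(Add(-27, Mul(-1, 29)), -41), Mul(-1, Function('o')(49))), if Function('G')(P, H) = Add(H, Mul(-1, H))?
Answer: -24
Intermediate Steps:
Function('G')(P, H) = 0
Function('y')(D, k) = 0
Add(Function('y')(Add(-27, Mul(-1, 29)), -41), Mul(-1, Function('o')(49))) = Add(0, Mul(-1, 24)) = Add(0, -24) = -24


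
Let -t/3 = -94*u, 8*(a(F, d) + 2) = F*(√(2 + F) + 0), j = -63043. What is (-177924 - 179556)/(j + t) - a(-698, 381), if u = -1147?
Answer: 1130474/386497 + 349*I*√174/2 ≈ 2.9249 + 2301.8*I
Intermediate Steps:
a(F, d) = -2 + F*√(2 + F)/8 (a(F, d) = -2 + (F*(√(2 + F) + 0))/8 = -2 + (F*√(2 + F))/8 = -2 + F*√(2 + F)/8)
t = -323454 (t = -(-282)*(-1147) = -3*107818 = -323454)
(-177924 - 179556)/(j + t) - a(-698, 381) = (-177924 - 179556)/(-63043 - 323454) - (-2 + (⅛)*(-698)*√(2 - 698)) = -357480/(-386497) - (-2 + (⅛)*(-698)*√(-696)) = -357480*(-1/386497) - (-2 + (⅛)*(-698)*(2*I*√174)) = 357480/386497 - (-2 - 349*I*√174/2) = 357480/386497 + (2 + 349*I*√174/2) = 1130474/386497 + 349*I*√174/2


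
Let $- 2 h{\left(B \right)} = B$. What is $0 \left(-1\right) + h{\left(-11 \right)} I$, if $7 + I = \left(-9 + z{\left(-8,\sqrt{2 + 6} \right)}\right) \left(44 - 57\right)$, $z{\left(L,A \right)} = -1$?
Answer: $\frac{1353}{2} \approx 676.5$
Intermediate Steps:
$h{\left(B \right)} = - \frac{B}{2}$
$I = 123$ ($I = -7 + \left(-9 - 1\right) \left(44 - 57\right) = -7 - -130 = -7 + 130 = 123$)
$0 \left(-1\right) + h{\left(-11 \right)} I = 0 \left(-1\right) + \left(- \frac{1}{2}\right) \left(-11\right) 123 = 0 + \frac{11}{2} \cdot 123 = 0 + \frac{1353}{2} = \frac{1353}{2}$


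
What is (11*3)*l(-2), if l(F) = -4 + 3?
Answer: -33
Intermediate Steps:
l(F) = -1
(11*3)*l(-2) = (11*3)*(-1) = 33*(-1) = -33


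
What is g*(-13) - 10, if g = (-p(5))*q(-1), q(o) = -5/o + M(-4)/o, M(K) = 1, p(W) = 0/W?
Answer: -10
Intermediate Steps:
p(W) = 0
q(o) = -4/o (q(o) = -5/o + 1/o = -4/o)
g = 0 (g = (-1*0)*(-4/(-1)) = 0*(-4*(-1)) = 0*4 = 0)
g*(-13) - 10 = 0*(-13) - 10 = 0 - 10 = -10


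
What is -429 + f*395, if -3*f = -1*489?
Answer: 63956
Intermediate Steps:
f = 163 (f = -(-1)*489/3 = -⅓*(-489) = 163)
-429 + f*395 = -429 + 163*395 = -429 + 64385 = 63956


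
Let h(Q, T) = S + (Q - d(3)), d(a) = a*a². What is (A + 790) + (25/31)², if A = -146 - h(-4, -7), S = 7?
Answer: 642573/961 ≈ 668.65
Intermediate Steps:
d(a) = a³
h(Q, T) = -20 + Q (h(Q, T) = 7 + (Q - 1*3³) = 7 + (Q - 1*27) = 7 + (Q - 27) = 7 + (-27 + Q) = -20 + Q)
A = -122 (A = -146 - (-20 - 4) = -146 - 1*(-24) = -146 + 24 = -122)
(A + 790) + (25/31)² = (-122 + 790) + (25/31)² = 668 + (25*(1/31))² = 668 + (25/31)² = 668 + 625/961 = 642573/961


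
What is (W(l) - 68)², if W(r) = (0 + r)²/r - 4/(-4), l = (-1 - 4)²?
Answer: 1764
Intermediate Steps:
l = 25 (l = (-5)² = 25)
W(r) = 1 + r (W(r) = r²/r - 4*(-¼) = r + 1 = 1 + r)
(W(l) - 68)² = ((1 + 25) - 68)² = (26 - 68)² = (-42)² = 1764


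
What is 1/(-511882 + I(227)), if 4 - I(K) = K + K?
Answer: -1/512332 ≈ -1.9519e-6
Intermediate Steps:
I(K) = 4 - 2*K (I(K) = 4 - (K + K) = 4 - 2*K)
1/(-511882 + I(227)) = 1/(-511882 + (4 - 2*227)) = 1/(-511882 + (4 - 454)) = 1/(-511882 - 450) = 1/(-512332) = -1/512332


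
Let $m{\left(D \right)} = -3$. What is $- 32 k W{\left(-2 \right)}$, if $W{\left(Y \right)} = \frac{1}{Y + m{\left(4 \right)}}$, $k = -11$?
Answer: $- \frac{352}{5} \approx -70.4$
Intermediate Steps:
$W{\left(Y \right)} = \frac{1}{-3 + Y}$ ($W{\left(Y \right)} = \frac{1}{Y - 3} = \frac{1}{-3 + Y}$)
$- 32 k W{\left(-2 \right)} = \frac{\left(-32\right) \left(-11\right)}{-3 - 2} = \frac{352}{-5} = 352 \left(- \frac{1}{5}\right) = - \frac{352}{5}$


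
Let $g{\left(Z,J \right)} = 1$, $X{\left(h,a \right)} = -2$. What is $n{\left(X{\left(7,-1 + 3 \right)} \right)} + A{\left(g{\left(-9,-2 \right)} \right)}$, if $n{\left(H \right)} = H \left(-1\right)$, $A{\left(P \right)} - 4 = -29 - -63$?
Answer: $40$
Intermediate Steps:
$A{\left(P \right)} = 38$ ($A{\left(P \right)} = 4 - -34 = 4 + \left(-29 + 63\right) = 4 + 34 = 38$)
$n{\left(H \right)} = - H$
$n{\left(X{\left(7,-1 + 3 \right)} \right)} + A{\left(g{\left(-9,-2 \right)} \right)} = \left(-1\right) \left(-2\right) + 38 = 2 + 38 = 40$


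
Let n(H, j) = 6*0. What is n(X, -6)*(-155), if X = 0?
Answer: 0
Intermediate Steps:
n(H, j) = 0
n(X, -6)*(-155) = 0*(-155) = 0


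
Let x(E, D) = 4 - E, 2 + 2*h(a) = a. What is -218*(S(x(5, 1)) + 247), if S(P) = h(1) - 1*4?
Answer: -52865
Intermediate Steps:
h(a) = -1 + a/2
S(P) = -9/2 (S(P) = (-1 + (½)*1) - 1*4 = (-1 + ½) - 4 = -½ - 4 = -9/2)
-218*(S(x(5, 1)) + 247) = -218*(-9/2 + 247) = -218*485/2 = -52865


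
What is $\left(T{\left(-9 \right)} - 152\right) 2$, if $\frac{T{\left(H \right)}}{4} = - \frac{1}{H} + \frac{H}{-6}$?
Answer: $- \frac{2620}{9} \approx -291.11$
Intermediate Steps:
$T{\left(H \right)} = - \frac{4}{H} - \frac{2 H}{3}$ ($T{\left(H \right)} = 4 \left(- \frac{1}{H} + \frac{H}{-6}\right) = 4 \left(- \frac{1}{H} + H \left(- \frac{1}{6}\right)\right) = 4 \left(- \frac{1}{H} - \frac{H}{6}\right) = - \frac{4}{H} - \frac{2 H}{3}$)
$\left(T{\left(-9 \right)} - 152\right) 2 = \left(\left(- \frac{4}{-9} - -6\right) - 152\right) 2 = \left(\left(\left(-4\right) \left(- \frac{1}{9}\right) + 6\right) - 152\right) 2 = \left(\left(\frac{4}{9} + 6\right) - 152\right) 2 = \left(\frac{58}{9} - 152\right) 2 = \left(- \frac{1310}{9}\right) 2 = - \frac{2620}{9}$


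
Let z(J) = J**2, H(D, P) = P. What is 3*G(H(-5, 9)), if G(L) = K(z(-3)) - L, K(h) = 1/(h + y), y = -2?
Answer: -186/7 ≈ -26.571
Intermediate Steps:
K(h) = 1/(-2 + h) (K(h) = 1/(h - 2) = 1/(-2 + h))
G(L) = 1/7 - L (G(L) = 1/(-2 + (-3)**2) - L = 1/(-2 + 9) - L = 1/7 - L)
3*G(H(-5, 9)) = 3*(1/7 - 1*9) = 3*(1/7 - 9) = 3*(-62/7) = -186/7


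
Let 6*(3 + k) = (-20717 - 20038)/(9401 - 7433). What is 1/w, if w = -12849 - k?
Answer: -3936/50548271 ≈ -7.7866e-5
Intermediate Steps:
k = -25393/3936 (k = -3 + ((-20717 - 20038)/(9401 - 7433))/6 = -3 + (-40755/1968)/6 = -3 + (-40755*1/1968)/6 = -3 + (1/6)*(-13585/656) = -3 - 13585/3936 = -25393/3936 ≈ -6.4515)
w = -50548271/3936 (w = -12849 - 1*(-25393/3936) = -12849 + 25393/3936 = -50548271/3936 ≈ -12843.)
1/w = 1/(-50548271/3936) = -3936/50548271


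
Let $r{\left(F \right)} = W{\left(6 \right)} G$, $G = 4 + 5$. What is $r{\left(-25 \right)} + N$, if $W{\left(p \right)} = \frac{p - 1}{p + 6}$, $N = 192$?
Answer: $\frac{783}{4} \approx 195.75$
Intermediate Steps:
$W{\left(p \right)} = \frac{-1 + p}{6 + p}$
$G = 9$
$r{\left(F \right)} = \frac{15}{4}$ ($r{\left(F \right)} = \frac{-1 + 6}{6 + 6} \cdot 9 = \frac{1}{12} \cdot 5 \cdot 9 = \frac{5}{12} \cdot 9 = \frac{15}{4}$)
$r{\left(-25 \right)} + N = \frac{15}{4} + 192 = \frac{783}{4}$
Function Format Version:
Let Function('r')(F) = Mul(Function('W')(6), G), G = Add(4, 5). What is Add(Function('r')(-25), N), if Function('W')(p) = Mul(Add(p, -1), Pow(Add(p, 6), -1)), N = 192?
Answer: Rational(783, 4) ≈ 195.75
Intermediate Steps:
Function('W')(p) = Mul(Pow(Add(6, p), -1), Add(-1, p)) (Function('W')(p) = Mul(Add(-1, p), Pow(Add(6, p), -1)) = Mul(Pow(Add(6, p), -1), Add(-1, p)))
G = 9
Function('r')(F) = Rational(15, 4) (Function('r')(F) = Mul(Mul(Pow(Add(6, 6), -1), Add(-1, 6)), 9) = Mul(Mul(Pow(12, -1), 5), 9) = Mul(Mul(Rational(1, 12), 5), 9) = Mul(Rational(5, 12), 9) = Rational(15, 4))
Add(Function('r')(-25), N) = Add(Rational(15, 4), 192) = Rational(783, 4)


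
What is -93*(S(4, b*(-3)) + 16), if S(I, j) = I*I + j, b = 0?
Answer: -2976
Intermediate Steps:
S(I, j) = j + I² (S(I, j) = I² + j = j + I²)
-93*(S(4, b*(-3)) + 16) = -93*((0*(-3) + 4²) + 16) = -93*((0 + 16) + 16) = -93*(16 + 16) = -93*32 = -2976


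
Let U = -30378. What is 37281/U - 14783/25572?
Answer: -233737951/129471036 ≈ -1.8053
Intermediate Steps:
37281/U - 14783/25572 = 37281/(-30378) - 14783/25572 = 37281*(-1/30378) - 14783*1/25572 = -12427/10126 - 14783/25572 = -233737951/129471036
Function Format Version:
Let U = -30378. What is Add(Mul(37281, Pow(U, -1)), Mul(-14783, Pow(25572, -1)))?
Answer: Rational(-233737951, 129471036) ≈ -1.8053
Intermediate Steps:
Add(Mul(37281, Pow(U, -1)), Mul(-14783, Pow(25572, -1))) = Add(Mul(37281, Pow(-30378, -1)), Mul(-14783, Pow(25572, -1))) = Add(Mul(37281, Rational(-1, 30378)), Mul(-14783, Rational(1, 25572))) = Add(Rational(-12427, 10126), Rational(-14783, 25572)) = Rational(-233737951, 129471036)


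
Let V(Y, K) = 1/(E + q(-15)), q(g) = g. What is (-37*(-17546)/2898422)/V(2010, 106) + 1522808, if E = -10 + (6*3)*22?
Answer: 2206990531459/1449211 ≈ 1.5229e+6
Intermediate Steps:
E = 386 (E = -10 + 18*22 = -10 + 396 = 386)
V(Y, K) = 1/371 (V(Y, K) = 1/(386 - 15) = 1/371)
(-37*(-17546)/2898422)/V(2010, 106) + 1522808 = (-37*(-17546)/2898422)/(1/371) + 1522808 = (649202*(1/2898422))*371 + 1522808 = (324601/1449211)*371 + 1522808 = 120426971/1449211 + 1522808 = 2206990531459/1449211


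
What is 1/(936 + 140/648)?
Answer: 162/151667 ≈ 0.0010681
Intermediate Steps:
1/(936 + 140/648) = 1/(936 + 140*(1/648)) = 1/(936 + 35/162) = 1/(151667/162) = 162/151667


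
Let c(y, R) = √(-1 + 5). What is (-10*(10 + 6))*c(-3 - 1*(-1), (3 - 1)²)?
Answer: -320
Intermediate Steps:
c(y, R) = 2 (c(y, R) = √4 = 2)
(-10*(10 + 6))*c(-3 - 1*(-1), (3 - 1)²) = -10*(10 + 6)*2 = -10*16*2 = -160*2 = -320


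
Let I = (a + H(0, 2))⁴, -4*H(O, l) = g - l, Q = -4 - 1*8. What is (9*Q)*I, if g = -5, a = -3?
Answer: -16875/64 ≈ -263.67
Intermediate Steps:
Q = -12 (Q = -4 - 8 = -12)
H(O, l) = 5/4 + l/4 (H(O, l) = -(-5 - l)/4 = 5/4 + l/4)
I = 625/256 (I = (-3 + (5/4 + (¼)*2))⁴ = (-3 + (5/4 + ½))⁴ = (-3 + 7/4)⁴ = (-5/4)⁴ = 625/256 ≈ 2.4414)
(9*Q)*I = (9*(-12))*(625/256) = -108*625/256 = -16875/64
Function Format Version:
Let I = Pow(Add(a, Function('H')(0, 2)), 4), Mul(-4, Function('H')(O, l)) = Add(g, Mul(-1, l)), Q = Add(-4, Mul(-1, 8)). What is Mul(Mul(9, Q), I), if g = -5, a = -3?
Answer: Rational(-16875, 64) ≈ -263.67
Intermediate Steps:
Q = -12 (Q = Add(-4, -8) = -12)
Function('H')(O, l) = Add(Rational(5, 4), Mul(Rational(1, 4), l)) (Function('H')(O, l) = Mul(Rational(-1, 4), Add(-5, Mul(-1, l))) = Add(Rational(5, 4), Mul(Rational(1, 4), l)))
I = Rational(625, 256) (I = Pow(Add(-3, Add(Rational(5, 4), Mul(Rational(1, 4), 2))), 4) = Pow(Add(-3, Add(Rational(5, 4), Rational(1, 2))), 4) = Pow(Add(-3, Rational(7, 4)), 4) = Pow(Rational(-5, 4), 4) = Rational(625, 256) ≈ 2.4414)
Mul(Mul(9, Q), I) = Mul(Mul(9, -12), Rational(625, 256)) = Mul(-108, Rational(625, 256)) = Rational(-16875, 64)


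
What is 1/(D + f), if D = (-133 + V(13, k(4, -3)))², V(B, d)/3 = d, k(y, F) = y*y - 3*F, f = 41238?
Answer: 1/44602 ≈ 2.2421e-5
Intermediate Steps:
k(y, F) = y² - 3*F
V(B, d) = 3*d
D = 3364 (D = (-133 + 3*(4² - 3*(-3)))² = (-133 + 3*(16 + 9))² = (-133 + 3*25)² = (-133 + 75)² = (-58)² = 3364)
1/(D + f) = 1/(3364 + 41238) = 1/44602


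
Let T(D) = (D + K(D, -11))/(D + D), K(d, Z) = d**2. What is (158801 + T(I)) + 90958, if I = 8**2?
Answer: 499583/2 ≈ 2.4979e+5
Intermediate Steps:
I = 64
T(D) = (D + D**2)/(2*D) (T(D) = (D + D**2)/(D + D) = (D + D**2)/((2*D)) = (D + D**2)*(1/(2*D)) = (D + D**2)/(2*D))
(158801 + T(I)) + 90958 = (158801 + (1/2 + (1/2)*64)) + 90958 = (158801 + (1/2 + 32)) + 90958 = (158801 + 65/2) + 90958 = 317667/2 + 90958 = 499583/2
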